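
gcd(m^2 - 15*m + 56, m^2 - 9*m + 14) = m - 7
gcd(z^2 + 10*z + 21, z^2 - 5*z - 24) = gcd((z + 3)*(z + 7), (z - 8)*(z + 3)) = z + 3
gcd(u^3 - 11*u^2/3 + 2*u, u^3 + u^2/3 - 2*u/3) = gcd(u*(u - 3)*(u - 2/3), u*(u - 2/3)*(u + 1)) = u^2 - 2*u/3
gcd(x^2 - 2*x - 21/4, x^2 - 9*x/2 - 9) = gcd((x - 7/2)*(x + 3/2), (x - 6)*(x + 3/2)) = x + 3/2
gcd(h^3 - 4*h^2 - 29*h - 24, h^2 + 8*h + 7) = h + 1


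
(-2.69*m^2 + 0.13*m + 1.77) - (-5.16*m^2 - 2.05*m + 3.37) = 2.47*m^2 + 2.18*m - 1.6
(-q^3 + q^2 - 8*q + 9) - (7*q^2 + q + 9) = -q^3 - 6*q^2 - 9*q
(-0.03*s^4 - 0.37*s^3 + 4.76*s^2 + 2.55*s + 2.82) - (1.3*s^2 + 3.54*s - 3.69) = -0.03*s^4 - 0.37*s^3 + 3.46*s^2 - 0.99*s + 6.51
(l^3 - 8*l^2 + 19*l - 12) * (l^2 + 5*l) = l^5 - 3*l^4 - 21*l^3 + 83*l^2 - 60*l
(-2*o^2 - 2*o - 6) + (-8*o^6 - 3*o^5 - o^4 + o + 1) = -8*o^6 - 3*o^5 - o^4 - 2*o^2 - o - 5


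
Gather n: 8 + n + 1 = n + 9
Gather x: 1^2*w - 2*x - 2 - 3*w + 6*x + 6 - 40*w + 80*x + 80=-42*w + 84*x + 84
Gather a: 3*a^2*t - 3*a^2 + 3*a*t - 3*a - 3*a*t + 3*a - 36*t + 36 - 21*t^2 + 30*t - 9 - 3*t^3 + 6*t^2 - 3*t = a^2*(3*t - 3) - 3*t^3 - 15*t^2 - 9*t + 27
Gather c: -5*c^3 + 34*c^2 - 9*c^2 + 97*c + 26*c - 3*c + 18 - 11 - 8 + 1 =-5*c^3 + 25*c^2 + 120*c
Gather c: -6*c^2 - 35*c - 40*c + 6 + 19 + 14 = -6*c^2 - 75*c + 39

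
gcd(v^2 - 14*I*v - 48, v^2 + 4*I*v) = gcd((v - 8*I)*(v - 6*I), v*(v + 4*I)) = 1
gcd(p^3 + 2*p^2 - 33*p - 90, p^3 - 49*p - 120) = p^2 + 8*p + 15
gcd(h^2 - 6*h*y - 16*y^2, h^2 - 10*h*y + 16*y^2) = -h + 8*y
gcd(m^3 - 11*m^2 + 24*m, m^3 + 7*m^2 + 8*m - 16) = 1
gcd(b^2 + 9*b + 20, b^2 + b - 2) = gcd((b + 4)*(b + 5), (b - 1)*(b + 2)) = 1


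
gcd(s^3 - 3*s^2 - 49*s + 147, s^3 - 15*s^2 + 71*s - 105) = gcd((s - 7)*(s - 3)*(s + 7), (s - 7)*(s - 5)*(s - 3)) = s^2 - 10*s + 21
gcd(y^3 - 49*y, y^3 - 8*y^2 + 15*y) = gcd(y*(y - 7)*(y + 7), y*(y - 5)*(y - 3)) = y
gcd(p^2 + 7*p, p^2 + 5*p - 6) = 1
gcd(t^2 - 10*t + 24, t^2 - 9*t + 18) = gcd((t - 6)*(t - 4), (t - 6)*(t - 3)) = t - 6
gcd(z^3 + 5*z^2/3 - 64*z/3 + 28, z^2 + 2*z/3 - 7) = z - 7/3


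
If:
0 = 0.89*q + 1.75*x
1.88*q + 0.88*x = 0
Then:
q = 0.00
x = 0.00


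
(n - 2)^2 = n^2 - 4*n + 4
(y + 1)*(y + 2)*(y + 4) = y^3 + 7*y^2 + 14*y + 8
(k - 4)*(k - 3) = k^2 - 7*k + 12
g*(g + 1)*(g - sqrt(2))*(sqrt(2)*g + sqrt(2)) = sqrt(2)*g^4 - 2*g^3 + 2*sqrt(2)*g^3 - 4*g^2 + sqrt(2)*g^2 - 2*g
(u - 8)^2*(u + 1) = u^3 - 15*u^2 + 48*u + 64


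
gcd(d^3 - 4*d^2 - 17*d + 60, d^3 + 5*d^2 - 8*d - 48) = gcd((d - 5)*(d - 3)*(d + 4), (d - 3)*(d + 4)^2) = d^2 + d - 12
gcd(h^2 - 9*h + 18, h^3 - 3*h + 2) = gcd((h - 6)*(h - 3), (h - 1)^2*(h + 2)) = 1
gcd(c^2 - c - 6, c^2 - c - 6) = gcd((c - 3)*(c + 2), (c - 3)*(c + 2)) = c^2 - c - 6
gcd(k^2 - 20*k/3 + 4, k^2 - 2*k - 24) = k - 6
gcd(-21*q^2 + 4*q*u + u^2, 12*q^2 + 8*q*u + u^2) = 1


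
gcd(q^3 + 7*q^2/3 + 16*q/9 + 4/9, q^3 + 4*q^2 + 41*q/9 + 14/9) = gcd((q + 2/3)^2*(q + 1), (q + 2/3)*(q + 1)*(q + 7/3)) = q^2 + 5*q/3 + 2/3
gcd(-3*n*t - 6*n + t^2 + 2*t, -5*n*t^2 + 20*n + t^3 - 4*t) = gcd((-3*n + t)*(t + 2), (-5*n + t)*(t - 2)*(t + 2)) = t + 2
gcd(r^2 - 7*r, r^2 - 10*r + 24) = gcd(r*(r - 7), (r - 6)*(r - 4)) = 1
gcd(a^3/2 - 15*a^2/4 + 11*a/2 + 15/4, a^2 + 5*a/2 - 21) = 1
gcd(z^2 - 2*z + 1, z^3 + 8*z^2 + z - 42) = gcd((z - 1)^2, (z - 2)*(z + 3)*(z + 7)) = 1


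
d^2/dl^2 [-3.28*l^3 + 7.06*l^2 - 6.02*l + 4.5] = 14.12 - 19.68*l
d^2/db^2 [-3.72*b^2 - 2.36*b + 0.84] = -7.44000000000000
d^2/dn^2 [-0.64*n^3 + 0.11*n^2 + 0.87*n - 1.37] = 0.22 - 3.84*n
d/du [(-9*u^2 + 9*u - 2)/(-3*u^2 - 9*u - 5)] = 3*(36*u^2 + 26*u - 21)/(9*u^4 + 54*u^3 + 111*u^2 + 90*u + 25)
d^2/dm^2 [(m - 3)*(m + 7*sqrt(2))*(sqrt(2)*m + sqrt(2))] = 6*sqrt(2)*m - 4*sqrt(2) + 28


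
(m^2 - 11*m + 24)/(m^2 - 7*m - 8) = (m - 3)/(m + 1)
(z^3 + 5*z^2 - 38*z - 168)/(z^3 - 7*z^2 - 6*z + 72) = (z^2 + 11*z + 28)/(z^2 - z - 12)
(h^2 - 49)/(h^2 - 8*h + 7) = (h + 7)/(h - 1)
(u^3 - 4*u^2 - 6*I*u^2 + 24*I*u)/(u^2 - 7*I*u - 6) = u*(u - 4)/(u - I)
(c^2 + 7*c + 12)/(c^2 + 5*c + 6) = (c + 4)/(c + 2)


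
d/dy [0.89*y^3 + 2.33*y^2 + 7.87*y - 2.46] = 2.67*y^2 + 4.66*y + 7.87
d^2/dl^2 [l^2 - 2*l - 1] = 2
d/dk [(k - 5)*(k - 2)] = 2*k - 7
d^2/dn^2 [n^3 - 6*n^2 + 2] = 6*n - 12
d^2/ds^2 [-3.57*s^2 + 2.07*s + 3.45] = -7.14000000000000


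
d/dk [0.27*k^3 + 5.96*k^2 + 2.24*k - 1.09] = 0.81*k^2 + 11.92*k + 2.24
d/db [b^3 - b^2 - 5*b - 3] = 3*b^2 - 2*b - 5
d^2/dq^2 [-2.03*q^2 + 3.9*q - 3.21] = -4.06000000000000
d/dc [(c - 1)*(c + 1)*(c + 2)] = 3*c^2 + 4*c - 1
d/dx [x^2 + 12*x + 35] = 2*x + 12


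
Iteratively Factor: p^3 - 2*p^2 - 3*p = (p + 1)*(p^2 - 3*p) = (p - 3)*(p + 1)*(p)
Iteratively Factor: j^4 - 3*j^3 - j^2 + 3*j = (j - 3)*(j^3 - j) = (j - 3)*(j - 1)*(j^2 + j) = j*(j - 3)*(j - 1)*(j + 1)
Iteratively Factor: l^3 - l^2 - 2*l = (l)*(l^2 - l - 2) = l*(l + 1)*(l - 2)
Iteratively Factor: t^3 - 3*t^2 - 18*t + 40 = (t - 5)*(t^2 + 2*t - 8) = (t - 5)*(t + 4)*(t - 2)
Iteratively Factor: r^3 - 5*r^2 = (r)*(r^2 - 5*r) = r*(r - 5)*(r)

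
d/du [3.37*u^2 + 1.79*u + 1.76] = 6.74*u + 1.79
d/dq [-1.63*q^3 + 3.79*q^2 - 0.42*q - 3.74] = -4.89*q^2 + 7.58*q - 0.42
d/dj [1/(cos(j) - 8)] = sin(j)/(cos(j) - 8)^2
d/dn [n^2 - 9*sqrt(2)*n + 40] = 2*n - 9*sqrt(2)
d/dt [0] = 0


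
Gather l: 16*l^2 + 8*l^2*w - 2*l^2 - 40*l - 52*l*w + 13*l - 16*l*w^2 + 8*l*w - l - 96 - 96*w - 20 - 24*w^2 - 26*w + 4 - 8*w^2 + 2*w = l^2*(8*w + 14) + l*(-16*w^2 - 44*w - 28) - 32*w^2 - 120*w - 112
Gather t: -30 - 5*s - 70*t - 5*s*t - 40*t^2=-5*s - 40*t^2 + t*(-5*s - 70) - 30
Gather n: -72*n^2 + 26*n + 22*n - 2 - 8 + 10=-72*n^2 + 48*n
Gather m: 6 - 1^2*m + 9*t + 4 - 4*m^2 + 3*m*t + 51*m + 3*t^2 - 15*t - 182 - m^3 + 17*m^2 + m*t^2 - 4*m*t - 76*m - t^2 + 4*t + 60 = -m^3 + 13*m^2 + m*(t^2 - t - 26) + 2*t^2 - 2*t - 112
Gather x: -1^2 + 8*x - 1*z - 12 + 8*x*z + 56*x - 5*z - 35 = x*(8*z + 64) - 6*z - 48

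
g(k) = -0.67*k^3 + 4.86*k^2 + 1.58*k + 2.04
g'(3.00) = 12.65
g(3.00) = 32.43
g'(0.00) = 1.58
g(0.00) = 2.04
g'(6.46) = -19.51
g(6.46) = 34.44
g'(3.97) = 8.49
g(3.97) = 42.99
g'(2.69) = 13.18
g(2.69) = 28.42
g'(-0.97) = -9.74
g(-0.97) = 5.69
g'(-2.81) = -41.60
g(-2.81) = 50.84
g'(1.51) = 11.67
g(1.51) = 13.20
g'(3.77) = 9.66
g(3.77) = 41.17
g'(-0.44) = -3.09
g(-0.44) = 2.34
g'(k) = -2.01*k^2 + 9.72*k + 1.58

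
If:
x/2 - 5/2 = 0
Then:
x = 5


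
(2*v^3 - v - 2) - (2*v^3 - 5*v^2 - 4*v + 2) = 5*v^2 + 3*v - 4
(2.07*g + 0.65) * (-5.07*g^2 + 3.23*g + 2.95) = -10.4949*g^3 + 3.3906*g^2 + 8.206*g + 1.9175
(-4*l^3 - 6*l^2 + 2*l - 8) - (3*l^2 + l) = -4*l^3 - 9*l^2 + l - 8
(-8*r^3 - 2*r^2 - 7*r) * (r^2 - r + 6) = -8*r^5 + 6*r^4 - 53*r^3 - 5*r^2 - 42*r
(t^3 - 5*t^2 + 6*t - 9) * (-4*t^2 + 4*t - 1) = -4*t^5 + 24*t^4 - 45*t^3 + 65*t^2 - 42*t + 9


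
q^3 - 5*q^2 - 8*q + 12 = (q - 6)*(q - 1)*(q + 2)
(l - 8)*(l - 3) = l^2 - 11*l + 24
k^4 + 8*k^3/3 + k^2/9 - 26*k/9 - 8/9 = (k - 1)*(k + 1/3)*(k + 4/3)*(k + 2)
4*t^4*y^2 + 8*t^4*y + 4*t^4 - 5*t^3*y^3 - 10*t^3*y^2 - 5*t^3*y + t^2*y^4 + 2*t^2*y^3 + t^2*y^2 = (-4*t + y)*(-t + y)*(t*y + t)^2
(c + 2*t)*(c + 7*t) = c^2 + 9*c*t + 14*t^2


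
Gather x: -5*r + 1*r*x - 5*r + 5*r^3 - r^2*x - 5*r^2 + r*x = 5*r^3 - 5*r^2 - 10*r + x*(-r^2 + 2*r)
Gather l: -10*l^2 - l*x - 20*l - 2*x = -10*l^2 + l*(-x - 20) - 2*x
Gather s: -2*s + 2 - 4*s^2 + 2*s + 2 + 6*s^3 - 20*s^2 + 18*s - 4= 6*s^3 - 24*s^2 + 18*s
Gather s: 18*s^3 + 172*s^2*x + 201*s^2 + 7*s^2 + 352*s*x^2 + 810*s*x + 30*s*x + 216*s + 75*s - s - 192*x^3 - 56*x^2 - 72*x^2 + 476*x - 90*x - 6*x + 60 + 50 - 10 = 18*s^3 + s^2*(172*x + 208) + s*(352*x^2 + 840*x + 290) - 192*x^3 - 128*x^2 + 380*x + 100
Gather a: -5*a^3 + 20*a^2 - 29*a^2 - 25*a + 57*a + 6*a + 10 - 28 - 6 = -5*a^3 - 9*a^2 + 38*a - 24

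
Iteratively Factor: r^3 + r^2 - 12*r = (r - 3)*(r^2 + 4*r) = r*(r - 3)*(r + 4)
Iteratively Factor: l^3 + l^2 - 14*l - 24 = (l + 3)*(l^2 - 2*l - 8) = (l + 2)*(l + 3)*(l - 4)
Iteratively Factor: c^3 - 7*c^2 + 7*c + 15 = (c - 3)*(c^2 - 4*c - 5) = (c - 5)*(c - 3)*(c + 1)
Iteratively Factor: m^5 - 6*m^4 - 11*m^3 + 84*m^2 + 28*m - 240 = (m - 5)*(m^4 - m^3 - 16*m^2 + 4*m + 48) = (m - 5)*(m + 2)*(m^3 - 3*m^2 - 10*m + 24) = (m - 5)*(m + 2)*(m + 3)*(m^2 - 6*m + 8) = (m - 5)*(m - 2)*(m + 2)*(m + 3)*(m - 4)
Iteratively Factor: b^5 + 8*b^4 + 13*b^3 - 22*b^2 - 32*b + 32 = (b - 1)*(b^4 + 9*b^3 + 22*b^2 - 32) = (b - 1)*(b + 2)*(b^3 + 7*b^2 + 8*b - 16) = (b - 1)*(b + 2)*(b + 4)*(b^2 + 3*b - 4) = (b - 1)*(b + 2)*(b + 4)^2*(b - 1)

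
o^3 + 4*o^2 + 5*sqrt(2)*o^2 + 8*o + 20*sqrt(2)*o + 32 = (o + 4)*(o + sqrt(2))*(o + 4*sqrt(2))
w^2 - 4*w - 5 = (w - 5)*(w + 1)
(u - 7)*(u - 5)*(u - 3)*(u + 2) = u^4 - 13*u^3 + 41*u^2 + 37*u - 210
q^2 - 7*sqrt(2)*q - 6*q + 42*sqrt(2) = (q - 6)*(q - 7*sqrt(2))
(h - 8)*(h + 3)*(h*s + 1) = h^3*s - 5*h^2*s + h^2 - 24*h*s - 5*h - 24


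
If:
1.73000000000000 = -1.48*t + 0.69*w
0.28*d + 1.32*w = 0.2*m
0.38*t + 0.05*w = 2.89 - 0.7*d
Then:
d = 4.76312741312741 - 0.324517374517375*w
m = 6.14567567567568*w + 6.66837837837838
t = 0.466216216216216*w - 1.16891891891892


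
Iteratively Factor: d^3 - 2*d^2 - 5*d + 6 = (d - 3)*(d^2 + d - 2) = (d - 3)*(d + 2)*(d - 1)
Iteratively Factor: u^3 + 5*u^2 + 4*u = (u + 1)*(u^2 + 4*u) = u*(u + 1)*(u + 4)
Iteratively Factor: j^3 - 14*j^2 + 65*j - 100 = (j - 5)*(j^2 - 9*j + 20) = (j - 5)^2*(j - 4)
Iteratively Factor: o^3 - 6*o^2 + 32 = (o - 4)*(o^2 - 2*o - 8) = (o - 4)*(o + 2)*(o - 4)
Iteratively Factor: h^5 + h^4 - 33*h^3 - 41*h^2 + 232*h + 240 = (h + 1)*(h^4 - 33*h^2 - 8*h + 240) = (h - 3)*(h + 1)*(h^3 + 3*h^2 - 24*h - 80) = (h - 3)*(h + 1)*(h + 4)*(h^2 - h - 20) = (h - 5)*(h - 3)*(h + 1)*(h + 4)*(h + 4)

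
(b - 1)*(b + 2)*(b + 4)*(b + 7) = b^4 + 12*b^3 + 37*b^2 + 6*b - 56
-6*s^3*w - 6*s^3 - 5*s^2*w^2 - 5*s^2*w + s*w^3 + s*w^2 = (-6*s + w)*(s + w)*(s*w + s)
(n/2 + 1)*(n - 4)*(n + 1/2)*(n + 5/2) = n^4/2 + n^3/2 - 51*n^2/8 - 53*n/4 - 5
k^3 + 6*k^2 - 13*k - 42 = (k - 3)*(k + 2)*(k + 7)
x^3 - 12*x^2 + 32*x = x*(x - 8)*(x - 4)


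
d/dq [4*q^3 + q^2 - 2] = 2*q*(6*q + 1)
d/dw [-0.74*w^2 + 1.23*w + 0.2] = 1.23 - 1.48*w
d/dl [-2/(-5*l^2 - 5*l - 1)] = 10*(-2*l - 1)/(5*l^2 + 5*l + 1)^2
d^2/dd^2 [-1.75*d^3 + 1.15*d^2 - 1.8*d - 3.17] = 2.3 - 10.5*d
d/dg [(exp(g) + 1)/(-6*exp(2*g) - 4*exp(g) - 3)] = (6*exp(2*g) + 12*exp(g) + 1)*exp(g)/(36*exp(4*g) + 48*exp(3*g) + 52*exp(2*g) + 24*exp(g) + 9)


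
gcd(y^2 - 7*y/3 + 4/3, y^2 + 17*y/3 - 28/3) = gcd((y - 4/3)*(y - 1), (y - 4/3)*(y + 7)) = y - 4/3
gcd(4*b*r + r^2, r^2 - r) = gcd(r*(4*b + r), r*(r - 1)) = r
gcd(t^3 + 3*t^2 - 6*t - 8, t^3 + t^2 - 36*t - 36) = t + 1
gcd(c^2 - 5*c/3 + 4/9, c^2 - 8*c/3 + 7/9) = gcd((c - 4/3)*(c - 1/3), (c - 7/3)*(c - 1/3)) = c - 1/3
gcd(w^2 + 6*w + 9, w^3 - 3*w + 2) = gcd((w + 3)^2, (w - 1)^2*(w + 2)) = 1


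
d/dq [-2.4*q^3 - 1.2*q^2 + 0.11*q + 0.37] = -7.2*q^2 - 2.4*q + 0.11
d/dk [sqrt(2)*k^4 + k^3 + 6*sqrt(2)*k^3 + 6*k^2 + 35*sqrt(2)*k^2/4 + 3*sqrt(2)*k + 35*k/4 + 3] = 4*sqrt(2)*k^3 + 3*k^2 + 18*sqrt(2)*k^2 + 12*k + 35*sqrt(2)*k/2 + 3*sqrt(2) + 35/4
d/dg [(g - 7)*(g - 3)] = 2*g - 10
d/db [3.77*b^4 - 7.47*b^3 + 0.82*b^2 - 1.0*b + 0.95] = 15.08*b^3 - 22.41*b^2 + 1.64*b - 1.0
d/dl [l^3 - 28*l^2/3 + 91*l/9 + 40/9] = 3*l^2 - 56*l/3 + 91/9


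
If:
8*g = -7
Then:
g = -7/8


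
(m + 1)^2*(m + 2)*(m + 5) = m^4 + 9*m^3 + 25*m^2 + 27*m + 10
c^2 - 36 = (c - 6)*(c + 6)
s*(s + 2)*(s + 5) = s^3 + 7*s^2 + 10*s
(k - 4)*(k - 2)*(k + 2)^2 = k^4 - 2*k^3 - 12*k^2 + 8*k + 32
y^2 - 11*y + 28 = (y - 7)*(y - 4)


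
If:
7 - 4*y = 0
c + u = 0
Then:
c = -u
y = 7/4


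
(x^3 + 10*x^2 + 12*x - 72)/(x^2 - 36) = (x^2 + 4*x - 12)/(x - 6)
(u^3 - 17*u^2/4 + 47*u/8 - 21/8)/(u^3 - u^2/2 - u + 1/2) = (8*u^2 - 26*u + 21)/(4*(2*u^2 + u - 1))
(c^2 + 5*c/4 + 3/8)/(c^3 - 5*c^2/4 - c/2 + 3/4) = (c + 1/2)/(c^2 - 2*c + 1)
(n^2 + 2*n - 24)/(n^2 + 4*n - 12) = (n - 4)/(n - 2)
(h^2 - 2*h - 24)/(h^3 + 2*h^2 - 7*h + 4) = (h - 6)/(h^2 - 2*h + 1)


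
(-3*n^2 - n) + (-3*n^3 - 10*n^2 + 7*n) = -3*n^3 - 13*n^2 + 6*n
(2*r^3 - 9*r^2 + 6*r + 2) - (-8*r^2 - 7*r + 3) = 2*r^3 - r^2 + 13*r - 1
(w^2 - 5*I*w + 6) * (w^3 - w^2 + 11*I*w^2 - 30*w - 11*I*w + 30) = w^5 - w^4 + 6*I*w^4 + 31*w^3 - 6*I*w^3 - 31*w^2 + 216*I*w^2 - 180*w - 216*I*w + 180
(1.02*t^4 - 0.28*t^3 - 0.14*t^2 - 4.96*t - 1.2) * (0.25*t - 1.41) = 0.255*t^5 - 1.5082*t^4 + 0.3598*t^3 - 1.0426*t^2 + 6.6936*t + 1.692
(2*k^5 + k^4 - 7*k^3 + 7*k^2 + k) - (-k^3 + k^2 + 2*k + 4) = 2*k^5 + k^4 - 6*k^3 + 6*k^2 - k - 4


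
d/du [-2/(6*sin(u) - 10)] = 3*cos(u)/(3*sin(u) - 5)^2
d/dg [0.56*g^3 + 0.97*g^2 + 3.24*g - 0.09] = 1.68*g^2 + 1.94*g + 3.24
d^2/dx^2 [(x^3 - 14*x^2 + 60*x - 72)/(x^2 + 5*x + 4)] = 2*(151*x^3 + 12*x^2 - 1752*x - 2936)/(x^6 + 15*x^5 + 87*x^4 + 245*x^3 + 348*x^2 + 240*x + 64)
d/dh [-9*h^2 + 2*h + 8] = 2 - 18*h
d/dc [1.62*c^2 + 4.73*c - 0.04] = 3.24*c + 4.73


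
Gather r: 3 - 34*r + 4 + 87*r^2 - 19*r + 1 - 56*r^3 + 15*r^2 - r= -56*r^3 + 102*r^2 - 54*r + 8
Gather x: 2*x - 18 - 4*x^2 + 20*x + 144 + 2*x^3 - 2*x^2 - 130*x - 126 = 2*x^3 - 6*x^2 - 108*x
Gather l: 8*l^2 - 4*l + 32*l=8*l^2 + 28*l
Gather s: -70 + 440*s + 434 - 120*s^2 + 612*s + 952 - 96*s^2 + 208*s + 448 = -216*s^2 + 1260*s + 1764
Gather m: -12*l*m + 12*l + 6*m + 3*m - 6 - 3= 12*l + m*(9 - 12*l) - 9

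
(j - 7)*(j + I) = j^2 - 7*j + I*j - 7*I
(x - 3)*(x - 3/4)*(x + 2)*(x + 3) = x^4 + 5*x^3/4 - 21*x^2/2 - 45*x/4 + 27/2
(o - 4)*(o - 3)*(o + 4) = o^3 - 3*o^2 - 16*o + 48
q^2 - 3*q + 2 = (q - 2)*(q - 1)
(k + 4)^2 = k^2 + 8*k + 16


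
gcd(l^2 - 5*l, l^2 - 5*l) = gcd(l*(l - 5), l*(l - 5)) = l^2 - 5*l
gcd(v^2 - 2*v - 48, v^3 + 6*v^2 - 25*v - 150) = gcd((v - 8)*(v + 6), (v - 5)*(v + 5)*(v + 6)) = v + 6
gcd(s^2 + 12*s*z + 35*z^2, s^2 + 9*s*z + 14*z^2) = s + 7*z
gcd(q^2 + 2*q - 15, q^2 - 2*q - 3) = q - 3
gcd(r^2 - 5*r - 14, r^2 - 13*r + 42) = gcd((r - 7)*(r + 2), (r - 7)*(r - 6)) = r - 7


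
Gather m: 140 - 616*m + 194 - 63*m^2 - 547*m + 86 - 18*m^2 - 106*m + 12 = -81*m^2 - 1269*m + 432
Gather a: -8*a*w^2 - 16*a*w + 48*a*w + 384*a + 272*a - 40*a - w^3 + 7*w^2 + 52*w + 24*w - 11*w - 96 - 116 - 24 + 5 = a*(-8*w^2 + 32*w + 616) - w^3 + 7*w^2 + 65*w - 231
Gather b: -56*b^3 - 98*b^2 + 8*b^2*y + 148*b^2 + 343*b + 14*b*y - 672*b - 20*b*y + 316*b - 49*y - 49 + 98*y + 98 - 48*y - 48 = -56*b^3 + b^2*(8*y + 50) + b*(-6*y - 13) + y + 1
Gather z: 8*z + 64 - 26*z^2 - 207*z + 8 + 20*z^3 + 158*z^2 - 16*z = 20*z^3 + 132*z^2 - 215*z + 72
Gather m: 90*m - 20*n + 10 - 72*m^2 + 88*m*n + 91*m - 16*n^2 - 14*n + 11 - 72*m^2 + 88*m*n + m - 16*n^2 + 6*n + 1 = -144*m^2 + m*(176*n + 182) - 32*n^2 - 28*n + 22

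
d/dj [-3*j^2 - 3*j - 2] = -6*j - 3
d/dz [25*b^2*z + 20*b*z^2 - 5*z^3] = 25*b^2 + 40*b*z - 15*z^2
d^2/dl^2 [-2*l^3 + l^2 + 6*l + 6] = 2 - 12*l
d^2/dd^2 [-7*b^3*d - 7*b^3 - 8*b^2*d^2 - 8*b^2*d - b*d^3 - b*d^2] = 2*b*(-8*b - 3*d - 1)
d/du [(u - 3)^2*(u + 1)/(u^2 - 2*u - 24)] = (u^4 - 4*u^3 - 65*u^2 + 222*u - 54)/(u^4 - 4*u^3 - 44*u^2 + 96*u + 576)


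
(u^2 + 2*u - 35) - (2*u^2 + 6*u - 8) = -u^2 - 4*u - 27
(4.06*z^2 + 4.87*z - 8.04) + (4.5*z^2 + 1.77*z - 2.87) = 8.56*z^2 + 6.64*z - 10.91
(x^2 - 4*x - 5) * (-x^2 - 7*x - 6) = -x^4 - 3*x^3 + 27*x^2 + 59*x + 30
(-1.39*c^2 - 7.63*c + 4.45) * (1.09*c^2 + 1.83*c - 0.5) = -1.5151*c^4 - 10.8604*c^3 - 8.4174*c^2 + 11.9585*c - 2.225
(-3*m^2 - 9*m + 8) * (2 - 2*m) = 6*m^3 + 12*m^2 - 34*m + 16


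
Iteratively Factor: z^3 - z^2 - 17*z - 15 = (z + 3)*(z^2 - 4*z - 5) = (z + 1)*(z + 3)*(z - 5)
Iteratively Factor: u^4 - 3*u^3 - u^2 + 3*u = (u + 1)*(u^3 - 4*u^2 + 3*u) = (u - 1)*(u + 1)*(u^2 - 3*u) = u*(u - 1)*(u + 1)*(u - 3)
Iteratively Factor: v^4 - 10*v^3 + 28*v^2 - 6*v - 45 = (v - 3)*(v^3 - 7*v^2 + 7*v + 15) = (v - 3)^2*(v^2 - 4*v - 5) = (v - 5)*(v - 3)^2*(v + 1)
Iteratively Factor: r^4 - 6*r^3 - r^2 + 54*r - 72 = (r + 3)*(r^3 - 9*r^2 + 26*r - 24) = (r - 2)*(r + 3)*(r^2 - 7*r + 12) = (r - 4)*(r - 2)*(r + 3)*(r - 3)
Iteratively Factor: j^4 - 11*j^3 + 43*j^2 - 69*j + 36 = (j - 4)*(j^3 - 7*j^2 + 15*j - 9) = (j - 4)*(j - 3)*(j^2 - 4*j + 3) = (j - 4)*(j - 3)*(j - 1)*(j - 3)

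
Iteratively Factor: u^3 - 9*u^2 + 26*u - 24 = (u - 4)*(u^2 - 5*u + 6) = (u - 4)*(u - 3)*(u - 2)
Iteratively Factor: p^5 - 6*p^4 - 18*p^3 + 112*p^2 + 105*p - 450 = (p - 5)*(p^4 - p^3 - 23*p^2 - 3*p + 90) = (p - 5)^2*(p^3 + 4*p^2 - 3*p - 18) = (p - 5)^2*(p + 3)*(p^2 + p - 6) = (p - 5)^2*(p - 2)*(p + 3)*(p + 3)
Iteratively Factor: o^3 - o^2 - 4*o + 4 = (o - 1)*(o^2 - 4) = (o - 2)*(o - 1)*(o + 2)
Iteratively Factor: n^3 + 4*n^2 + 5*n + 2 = (n + 1)*(n^2 + 3*n + 2) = (n + 1)^2*(n + 2)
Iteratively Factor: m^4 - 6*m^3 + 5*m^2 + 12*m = (m + 1)*(m^3 - 7*m^2 + 12*m) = (m - 3)*(m + 1)*(m^2 - 4*m) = (m - 4)*(m - 3)*(m + 1)*(m)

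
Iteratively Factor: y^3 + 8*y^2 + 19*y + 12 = (y + 3)*(y^2 + 5*y + 4) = (y + 3)*(y + 4)*(y + 1)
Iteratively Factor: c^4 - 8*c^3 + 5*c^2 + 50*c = (c + 2)*(c^3 - 10*c^2 + 25*c) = (c - 5)*(c + 2)*(c^2 - 5*c) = c*(c - 5)*(c + 2)*(c - 5)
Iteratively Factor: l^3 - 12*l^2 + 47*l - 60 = (l - 3)*(l^2 - 9*l + 20) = (l - 5)*(l - 3)*(l - 4)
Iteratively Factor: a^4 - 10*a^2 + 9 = (a + 1)*(a^3 - a^2 - 9*a + 9) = (a - 1)*(a + 1)*(a^2 - 9) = (a - 1)*(a + 1)*(a + 3)*(a - 3)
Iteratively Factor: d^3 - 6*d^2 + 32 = (d + 2)*(d^2 - 8*d + 16) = (d - 4)*(d + 2)*(d - 4)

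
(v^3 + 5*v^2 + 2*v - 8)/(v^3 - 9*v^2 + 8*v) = (v^2 + 6*v + 8)/(v*(v - 8))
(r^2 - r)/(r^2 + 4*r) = (r - 1)/(r + 4)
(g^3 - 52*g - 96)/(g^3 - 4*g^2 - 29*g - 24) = (g^2 + 8*g + 12)/(g^2 + 4*g + 3)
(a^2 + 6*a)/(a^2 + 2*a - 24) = a/(a - 4)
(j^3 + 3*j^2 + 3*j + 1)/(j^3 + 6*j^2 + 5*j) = (j^2 + 2*j + 1)/(j*(j + 5))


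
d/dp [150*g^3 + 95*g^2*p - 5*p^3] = 95*g^2 - 15*p^2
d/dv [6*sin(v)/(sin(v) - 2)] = -12*cos(v)/(sin(v) - 2)^2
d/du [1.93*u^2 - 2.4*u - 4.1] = 3.86*u - 2.4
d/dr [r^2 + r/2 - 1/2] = 2*r + 1/2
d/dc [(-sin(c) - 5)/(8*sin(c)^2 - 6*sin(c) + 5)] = (8*sin(c)^2 + 80*sin(c) - 35)*cos(c)/(8*sin(c)^2 - 6*sin(c) + 5)^2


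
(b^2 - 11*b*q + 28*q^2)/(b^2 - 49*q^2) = (b - 4*q)/(b + 7*q)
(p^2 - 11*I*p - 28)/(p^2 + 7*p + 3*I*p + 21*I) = (p^2 - 11*I*p - 28)/(p^2 + p*(7 + 3*I) + 21*I)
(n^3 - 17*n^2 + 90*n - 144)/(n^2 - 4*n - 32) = (n^2 - 9*n + 18)/(n + 4)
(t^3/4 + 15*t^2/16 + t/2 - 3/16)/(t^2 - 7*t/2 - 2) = (-4*t^3 - 15*t^2 - 8*t + 3)/(8*(-2*t^2 + 7*t + 4))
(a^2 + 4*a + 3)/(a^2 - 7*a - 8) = (a + 3)/(a - 8)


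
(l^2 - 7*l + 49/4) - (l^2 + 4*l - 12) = 97/4 - 11*l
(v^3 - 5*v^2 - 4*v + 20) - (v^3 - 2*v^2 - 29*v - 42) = -3*v^2 + 25*v + 62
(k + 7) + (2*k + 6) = 3*k + 13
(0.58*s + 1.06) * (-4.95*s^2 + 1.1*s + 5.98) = -2.871*s^3 - 4.609*s^2 + 4.6344*s + 6.3388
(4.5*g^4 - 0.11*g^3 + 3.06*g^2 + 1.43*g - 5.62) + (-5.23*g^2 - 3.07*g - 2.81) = 4.5*g^4 - 0.11*g^3 - 2.17*g^2 - 1.64*g - 8.43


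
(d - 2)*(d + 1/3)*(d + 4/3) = d^3 - d^2/3 - 26*d/9 - 8/9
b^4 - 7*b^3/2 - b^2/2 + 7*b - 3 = (b - 3)*(b - 1/2)*(b - sqrt(2))*(b + sqrt(2))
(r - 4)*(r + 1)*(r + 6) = r^3 + 3*r^2 - 22*r - 24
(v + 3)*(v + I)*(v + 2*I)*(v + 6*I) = v^4 + 3*v^3 + 9*I*v^3 - 20*v^2 + 27*I*v^2 - 60*v - 12*I*v - 36*I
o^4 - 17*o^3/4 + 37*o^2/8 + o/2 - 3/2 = (o - 2)^2*(o - 3/4)*(o + 1/2)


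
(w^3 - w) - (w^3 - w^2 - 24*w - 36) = w^2 + 23*w + 36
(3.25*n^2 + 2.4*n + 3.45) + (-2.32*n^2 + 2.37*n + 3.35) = 0.93*n^2 + 4.77*n + 6.8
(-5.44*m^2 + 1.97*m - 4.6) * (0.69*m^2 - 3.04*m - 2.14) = -3.7536*m^4 + 17.8969*m^3 + 2.4788*m^2 + 9.7682*m + 9.844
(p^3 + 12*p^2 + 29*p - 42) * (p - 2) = p^4 + 10*p^3 + 5*p^2 - 100*p + 84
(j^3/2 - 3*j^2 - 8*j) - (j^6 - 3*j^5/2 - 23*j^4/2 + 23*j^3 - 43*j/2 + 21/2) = -j^6 + 3*j^5/2 + 23*j^4/2 - 45*j^3/2 - 3*j^2 + 27*j/2 - 21/2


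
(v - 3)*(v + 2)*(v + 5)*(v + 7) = v^4 + 11*v^3 + 17*v^2 - 107*v - 210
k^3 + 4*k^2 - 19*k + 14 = (k - 2)*(k - 1)*(k + 7)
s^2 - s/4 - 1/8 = (s - 1/2)*(s + 1/4)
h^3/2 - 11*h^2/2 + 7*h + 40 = (h/2 + 1)*(h - 8)*(h - 5)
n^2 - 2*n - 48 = (n - 8)*(n + 6)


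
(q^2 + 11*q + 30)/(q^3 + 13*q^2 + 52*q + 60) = 1/(q + 2)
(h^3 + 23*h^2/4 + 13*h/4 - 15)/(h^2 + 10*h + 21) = (h^2 + 11*h/4 - 5)/(h + 7)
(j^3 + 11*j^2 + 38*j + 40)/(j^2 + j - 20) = (j^2 + 6*j + 8)/(j - 4)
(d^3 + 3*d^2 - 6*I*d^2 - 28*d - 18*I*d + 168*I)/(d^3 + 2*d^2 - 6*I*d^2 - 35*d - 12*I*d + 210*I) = (d - 4)/(d - 5)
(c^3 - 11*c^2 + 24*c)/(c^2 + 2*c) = (c^2 - 11*c + 24)/(c + 2)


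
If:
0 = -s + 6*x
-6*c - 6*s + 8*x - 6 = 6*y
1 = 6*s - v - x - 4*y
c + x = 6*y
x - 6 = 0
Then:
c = -180/7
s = 36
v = 1555/7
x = 6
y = -23/7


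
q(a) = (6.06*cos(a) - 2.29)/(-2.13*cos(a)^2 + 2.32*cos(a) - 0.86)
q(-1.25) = 1.11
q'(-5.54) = 0.60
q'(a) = (-4.26*sin(a)*cos(a) + 2.32*sin(a))*(6.06*cos(a) - 2.29)/(-2.13*cos(a)^2 + 2.32*cos(a) - 0.86)^2 - 6.06*sin(a)/(-2.13*cos(a)^2 + 2.32*cos(a) - 0.86) = (-12.9078*cos(a)^2 + 9.7554*cos(a) - 0.1012)*sin(a)/(4.5369*cos(a)^4 - 9.8832*cos(a)^3 + 9.046*cos(a)^2 - 3.9904*cos(a) + 0.7396)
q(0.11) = -5.67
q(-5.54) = -7.09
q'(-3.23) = -0.07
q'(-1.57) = 0.13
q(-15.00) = 1.79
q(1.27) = 1.38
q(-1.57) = 2.66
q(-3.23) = 1.58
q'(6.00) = 2.07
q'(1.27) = 12.23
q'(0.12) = -0.87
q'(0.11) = -0.80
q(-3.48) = 1.62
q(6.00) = -5.92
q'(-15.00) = 0.66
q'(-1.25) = -13.87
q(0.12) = -5.68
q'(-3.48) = -0.28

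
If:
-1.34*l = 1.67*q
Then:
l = -1.24626865671642*q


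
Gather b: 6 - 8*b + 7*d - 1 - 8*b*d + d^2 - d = b*(-8*d - 8) + d^2 + 6*d + 5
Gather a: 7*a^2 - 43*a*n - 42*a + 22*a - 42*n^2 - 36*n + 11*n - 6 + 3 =7*a^2 + a*(-43*n - 20) - 42*n^2 - 25*n - 3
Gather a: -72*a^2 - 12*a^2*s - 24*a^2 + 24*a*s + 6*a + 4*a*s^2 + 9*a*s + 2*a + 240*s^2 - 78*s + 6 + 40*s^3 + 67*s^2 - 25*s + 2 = a^2*(-12*s - 96) + a*(4*s^2 + 33*s + 8) + 40*s^3 + 307*s^2 - 103*s + 8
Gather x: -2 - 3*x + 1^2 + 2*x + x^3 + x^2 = x^3 + x^2 - x - 1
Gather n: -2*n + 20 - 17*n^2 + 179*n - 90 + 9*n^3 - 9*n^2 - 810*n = 9*n^3 - 26*n^2 - 633*n - 70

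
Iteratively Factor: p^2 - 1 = (p + 1)*(p - 1)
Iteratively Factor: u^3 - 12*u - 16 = (u + 2)*(u^2 - 2*u - 8) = (u - 4)*(u + 2)*(u + 2)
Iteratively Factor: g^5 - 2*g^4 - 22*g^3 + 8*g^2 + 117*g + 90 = (g + 1)*(g^4 - 3*g^3 - 19*g^2 + 27*g + 90) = (g - 5)*(g + 1)*(g^3 + 2*g^2 - 9*g - 18) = (g - 5)*(g + 1)*(g + 2)*(g^2 - 9) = (g - 5)*(g + 1)*(g + 2)*(g + 3)*(g - 3)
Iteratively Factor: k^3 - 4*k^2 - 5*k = (k - 5)*(k^2 + k) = (k - 5)*(k + 1)*(k)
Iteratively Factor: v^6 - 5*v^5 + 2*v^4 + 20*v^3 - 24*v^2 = (v - 2)*(v^5 - 3*v^4 - 4*v^3 + 12*v^2) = (v - 2)*(v + 2)*(v^4 - 5*v^3 + 6*v^2) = v*(v - 2)*(v + 2)*(v^3 - 5*v^2 + 6*v) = v^2*(v - 2)*(v + 2)*(v^2 - 5*v + 6) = v^2*(v - 2)^2*(v + 2)*(v - 3)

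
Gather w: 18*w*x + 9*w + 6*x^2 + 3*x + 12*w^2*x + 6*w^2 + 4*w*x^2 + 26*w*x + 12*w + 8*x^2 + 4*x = w^2*(12*x + 6) + w*(4*x^2 + 44*x + 21) + 14*x^2 + 7*x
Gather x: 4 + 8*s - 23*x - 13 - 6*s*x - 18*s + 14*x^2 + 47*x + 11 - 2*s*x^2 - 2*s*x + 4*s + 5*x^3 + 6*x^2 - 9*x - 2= -6*s + 5*x^3 + x^2*(20 - 2*s) + x*(15 - 8*s)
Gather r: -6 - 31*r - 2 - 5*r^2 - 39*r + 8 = -5*r^2 - 70*r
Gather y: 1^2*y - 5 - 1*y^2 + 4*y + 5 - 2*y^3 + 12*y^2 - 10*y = -2*y^3 + 11*y^2 - 5*y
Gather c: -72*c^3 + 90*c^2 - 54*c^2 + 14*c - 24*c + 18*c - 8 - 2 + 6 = -72*c^3 + 36*c^2 + 8*c - 4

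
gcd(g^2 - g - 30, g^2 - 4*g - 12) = g - 6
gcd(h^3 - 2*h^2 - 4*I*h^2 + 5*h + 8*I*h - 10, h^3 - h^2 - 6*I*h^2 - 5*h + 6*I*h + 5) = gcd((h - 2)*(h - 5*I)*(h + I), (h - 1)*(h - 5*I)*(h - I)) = h - 5*I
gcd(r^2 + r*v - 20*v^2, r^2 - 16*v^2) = r - 4*v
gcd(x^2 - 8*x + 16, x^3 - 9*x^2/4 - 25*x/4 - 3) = x - 4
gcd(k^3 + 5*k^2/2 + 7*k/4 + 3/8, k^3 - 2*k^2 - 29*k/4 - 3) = k^2 + 2*k + 3/4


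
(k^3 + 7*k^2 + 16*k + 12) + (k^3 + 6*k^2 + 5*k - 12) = 2*k^3 + 13*k^2 + 21*k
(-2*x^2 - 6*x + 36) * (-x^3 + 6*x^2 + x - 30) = 2*x^5 - 6*x^4 - 74*x^3 + 270*x^2 + 216*x - 1080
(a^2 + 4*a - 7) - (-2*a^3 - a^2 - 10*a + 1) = 2*a^3 + 2*a^2 + 14*a - 8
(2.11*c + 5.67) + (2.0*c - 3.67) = 4.11*c + 2.0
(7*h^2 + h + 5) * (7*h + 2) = 49*h^3 + 21*h^2 + 37*h + 10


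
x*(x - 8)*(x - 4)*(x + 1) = x^4 - 11*x^3 + 20*x^2 + 32*x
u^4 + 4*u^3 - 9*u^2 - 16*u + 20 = (u - 2)*(u - 1)*(u + 2)*(u + 5)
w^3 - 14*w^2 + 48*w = w*(w - 8)*(w - 6)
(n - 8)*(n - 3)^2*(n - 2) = n^4 - 16*n^3 + 85*n^2 - 186*n + 144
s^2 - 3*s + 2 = (s - 2)*(s - 1)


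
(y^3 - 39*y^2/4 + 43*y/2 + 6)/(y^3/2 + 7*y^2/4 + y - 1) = (4*y^3 - 39*y^2 + 86*y + 24)/(2*y^3 + 7*y^2 + 4*y - 4)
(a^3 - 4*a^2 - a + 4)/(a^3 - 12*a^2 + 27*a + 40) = (a^2 - 5*a + 4)/(a^2 - 13*a + 40)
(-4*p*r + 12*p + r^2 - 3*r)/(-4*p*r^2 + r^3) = (r - 3)/r^2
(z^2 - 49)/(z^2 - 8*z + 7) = (z + 7)/(z - 1)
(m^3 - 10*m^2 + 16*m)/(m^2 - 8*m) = m - 2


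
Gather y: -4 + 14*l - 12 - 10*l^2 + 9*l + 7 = -10*l^2 + 23*l - 9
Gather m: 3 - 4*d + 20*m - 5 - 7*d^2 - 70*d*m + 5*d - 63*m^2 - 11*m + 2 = -7*d^2 + d - 63*m^2 + m*(9 - 70*d)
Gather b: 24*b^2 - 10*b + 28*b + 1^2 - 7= 24*b^2 + 18*b - 6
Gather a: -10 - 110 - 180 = -300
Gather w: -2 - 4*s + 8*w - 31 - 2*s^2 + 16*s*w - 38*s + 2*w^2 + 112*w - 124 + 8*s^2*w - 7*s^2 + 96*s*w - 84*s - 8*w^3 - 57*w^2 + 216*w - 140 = -9*s^2 - 126*s - 8*w^3 - 55*w^2 + w*(8*s^2 + 112*s + 336) - 297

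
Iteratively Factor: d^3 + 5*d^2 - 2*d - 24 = (d - 2)*(d^2 + 7*d + 12) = (d - 2)*(d + 3)*(d + 4)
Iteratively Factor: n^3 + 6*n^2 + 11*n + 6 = (n + 1)*(n^2 + 5*n + 6) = (n + 1)*(n + 3)*(n + 2)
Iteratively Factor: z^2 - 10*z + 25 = (z - 5)*(z - 5)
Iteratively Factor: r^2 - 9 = (r + 3)*(r - 3)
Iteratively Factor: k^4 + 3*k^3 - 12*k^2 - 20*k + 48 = (k + 3)*(k^3 - 12*k + 16) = (k - 2)*(k + 3)*(k^2 + 2*k - 8) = (k - 2)^2*(k + 3)*(k + 4)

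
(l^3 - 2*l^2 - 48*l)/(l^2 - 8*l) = l + 6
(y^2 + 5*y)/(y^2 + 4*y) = (y + 5)/(y + 4)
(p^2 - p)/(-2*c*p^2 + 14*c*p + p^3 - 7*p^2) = (1 - p)/(2*c*p - 14*c - p^2 + 7*p)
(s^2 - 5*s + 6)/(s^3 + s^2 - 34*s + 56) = (s - 3)/(s^2 + 3*s - 28)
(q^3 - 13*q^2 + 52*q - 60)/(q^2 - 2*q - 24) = (q^2 - 7*q + 10)/(q + 4)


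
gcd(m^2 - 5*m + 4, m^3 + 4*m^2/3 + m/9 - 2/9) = 1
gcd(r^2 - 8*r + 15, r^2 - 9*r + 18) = r - 3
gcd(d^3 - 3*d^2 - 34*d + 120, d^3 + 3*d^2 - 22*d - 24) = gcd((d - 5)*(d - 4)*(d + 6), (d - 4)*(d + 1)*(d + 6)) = d^2 + 2*d - 24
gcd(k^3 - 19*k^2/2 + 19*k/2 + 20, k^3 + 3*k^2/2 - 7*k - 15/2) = k^2 - 3*k/2 - 5/2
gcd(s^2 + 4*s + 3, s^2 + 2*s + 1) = s + 1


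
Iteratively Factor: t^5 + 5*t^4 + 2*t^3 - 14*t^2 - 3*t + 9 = (t - 1)*(t^4 + 6*t^3 + 8*t^2 - 6*t - 9) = (t - 1)*(t + 3)*(t^3 + 3*t^2 - t - 3) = (t - 1)^2*(t + 3)*(t^2 + 4*t + 3) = (t - 1)^2*(t + 3)^2*(t + 1)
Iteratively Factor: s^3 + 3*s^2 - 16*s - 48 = (s + 4)*(s^2 - s - 12) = (s - 4)*(s + 4)*(s + 3)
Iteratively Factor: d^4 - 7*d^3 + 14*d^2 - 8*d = (d - 1)*(d^3 - 6*d^2 + 8*d) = (d - 4)*(d - 1)*(d^2 - 2*d) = (d - 4)*(d - 2)*(d - 1)*(d)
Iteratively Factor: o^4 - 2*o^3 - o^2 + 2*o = (o)*(o^3 - 2*o^2 - o + 2) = o*(o - 2)*(o^2 - 1) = o*(o - 2)*(o - 1)*(o + 1)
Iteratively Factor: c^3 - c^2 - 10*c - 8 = (c + 1)*(c^2 - 2*c - 8) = (c + 1)*(c + 2)*(c - 4)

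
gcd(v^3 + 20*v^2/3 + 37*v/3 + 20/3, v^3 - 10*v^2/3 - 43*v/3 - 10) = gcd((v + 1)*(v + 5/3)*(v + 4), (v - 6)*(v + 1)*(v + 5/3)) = v^2 + 8*v/3 + 5/3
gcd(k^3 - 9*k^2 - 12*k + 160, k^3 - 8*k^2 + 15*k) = k - 5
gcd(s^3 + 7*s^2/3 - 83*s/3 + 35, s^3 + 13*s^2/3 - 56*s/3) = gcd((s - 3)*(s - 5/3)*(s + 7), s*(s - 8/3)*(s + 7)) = s + 7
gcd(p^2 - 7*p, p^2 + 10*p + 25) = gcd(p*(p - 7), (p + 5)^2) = 1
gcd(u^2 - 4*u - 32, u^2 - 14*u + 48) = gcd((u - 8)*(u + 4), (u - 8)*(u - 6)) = u - 8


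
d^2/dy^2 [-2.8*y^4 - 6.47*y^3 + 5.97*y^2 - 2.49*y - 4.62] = -33.6*y^2 - 38.82*y + 11.94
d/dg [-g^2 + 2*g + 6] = 2 - 2*g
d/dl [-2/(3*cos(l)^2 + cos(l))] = -(2*sin(l)/cos(l)^2 + 12*tan(l))/(3*cos(l) + 1)^2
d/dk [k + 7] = 1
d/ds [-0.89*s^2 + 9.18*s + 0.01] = 9.18 - 1.78*s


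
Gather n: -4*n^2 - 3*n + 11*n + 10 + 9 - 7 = -4*n^2 + 8*n + 12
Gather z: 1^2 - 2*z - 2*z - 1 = -4*z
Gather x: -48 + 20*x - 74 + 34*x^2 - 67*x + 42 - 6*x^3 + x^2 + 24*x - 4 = -6*x^3 + 35*x^2 - 23*x - 84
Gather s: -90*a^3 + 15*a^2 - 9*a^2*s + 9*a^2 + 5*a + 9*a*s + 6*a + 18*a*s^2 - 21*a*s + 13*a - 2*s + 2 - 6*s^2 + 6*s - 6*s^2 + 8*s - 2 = -90*a^3 + 24*a^2 + 24*a + s^2*(18*a - 12) + s*(-9*a^2 - 12*a + 12)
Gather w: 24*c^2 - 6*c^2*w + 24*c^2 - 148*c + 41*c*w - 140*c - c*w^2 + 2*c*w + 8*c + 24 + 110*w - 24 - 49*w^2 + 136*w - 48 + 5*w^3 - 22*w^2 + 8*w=48*c^2 - 280*c + 5*w^3 + w^2*(-c - 71) + w*(-6*c^2 + 43*c + 254) - 48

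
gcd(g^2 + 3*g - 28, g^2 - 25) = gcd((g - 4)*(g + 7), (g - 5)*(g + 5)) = 1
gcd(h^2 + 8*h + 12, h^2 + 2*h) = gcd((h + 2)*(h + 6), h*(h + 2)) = h + 2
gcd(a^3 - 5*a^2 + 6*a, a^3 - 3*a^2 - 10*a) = a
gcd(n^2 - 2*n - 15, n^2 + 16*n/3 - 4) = 1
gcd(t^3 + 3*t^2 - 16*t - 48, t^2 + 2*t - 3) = t + 3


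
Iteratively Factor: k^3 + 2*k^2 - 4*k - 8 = (k + 2)*(k^2 - 4) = (k - 2)*(k + 2)*(k + 2)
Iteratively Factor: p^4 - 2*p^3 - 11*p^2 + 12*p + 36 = (p - 3)*(p^3 + p^2 - 8*p - 12) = (p - 3)*(p + 2)*(p^2 - p - 6) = (p - 3)*(p + 2)^2*(p - 3)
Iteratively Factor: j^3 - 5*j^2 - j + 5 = (j - 1)*(j^2 - 4*j - 5) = (j - 5)*(j - 1)*(j + 1)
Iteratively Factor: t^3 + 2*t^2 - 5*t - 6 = (t + 3)*(t^2 - t - 2) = (t - 2)*(t + 3)*(t + 1)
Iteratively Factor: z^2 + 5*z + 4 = (z + 1)*(z + 4)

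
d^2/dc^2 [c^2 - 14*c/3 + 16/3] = 2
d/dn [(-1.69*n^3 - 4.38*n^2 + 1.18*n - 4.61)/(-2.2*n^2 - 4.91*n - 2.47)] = (3.718*n^4 + 16.5958*n^3 + 36.6247*n^2 + 1.3532*n - 25.5497)/(4.84*n^4 + 21.604*n^3 + 34.9761*n^2 + 24.2554*n + 6.1009)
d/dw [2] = 0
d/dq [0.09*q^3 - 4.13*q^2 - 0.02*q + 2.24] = 0.27*q^2 - 8.26*q - 0.02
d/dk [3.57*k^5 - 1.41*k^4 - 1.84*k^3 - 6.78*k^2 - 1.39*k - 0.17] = 17.85*k^4 - 5.64*k^3 - 5.52*k^2 - 13.56*k - 1.39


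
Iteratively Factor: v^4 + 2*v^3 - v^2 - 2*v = (v)*(v^3 + 2*v^2 - v - 2) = v*(v + 1)*(v^2 + v - 2) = v*(v + 1)*(v + 2)*(v - 1)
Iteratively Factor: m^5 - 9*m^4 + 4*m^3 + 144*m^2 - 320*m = (m)*(m^4 - 9*m^3 + 4*m^2 + 144*m - 320) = m*(m - 4)*(m^3 - 5*m^2 - 16*m + 80) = m*(m - 4)^2*(m^2 - m - 20) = m*(m - 4)^2*(m + 4)*(m - 5)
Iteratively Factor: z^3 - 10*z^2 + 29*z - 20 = (z - 4)*(z^2 - 6*z + 5) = (z - 5)*(z - 4)*(z - 1)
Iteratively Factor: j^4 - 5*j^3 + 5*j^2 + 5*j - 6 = (j + 1)*(j^3 - 6*j^2 + 11*j - 6) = (j - 3)*(j + 1)*(j^2 - 3*j + 2) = (j - 3)*(j - 1)*(j + 1)*(j - 2)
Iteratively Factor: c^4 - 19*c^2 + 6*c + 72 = (c - 3)*(c^3 + 3*c^2 - 10*c - 24) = (c - 3)*(c + 4)*(c^2 - c - 6) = (c - 3)*(c + 2)*(c + 4)*(c - 3)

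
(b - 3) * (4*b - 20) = 4*b^2 - 32*b + 60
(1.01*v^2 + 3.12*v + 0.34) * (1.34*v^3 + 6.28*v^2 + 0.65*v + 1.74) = 1.3534*v^5 + 10.5236*v^4 + 20.7057*v^3 + 5.9206*v^2 + 5.6498*v + 0.5916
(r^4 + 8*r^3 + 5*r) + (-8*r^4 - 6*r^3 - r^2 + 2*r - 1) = -7*r^4 + 2*r^3 - r^2 + 7*r - 1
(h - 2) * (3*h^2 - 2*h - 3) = 3*h^3 - 8*h^2 + h + 6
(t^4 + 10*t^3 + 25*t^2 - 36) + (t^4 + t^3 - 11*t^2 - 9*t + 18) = 2*t^4 + 11*t^3 + 14*t^2 - 9*t - 18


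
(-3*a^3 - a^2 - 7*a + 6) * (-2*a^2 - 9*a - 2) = 6*a^5 + 29*a^4 + 29*a^3 + 53*a^2 - 40*a - 12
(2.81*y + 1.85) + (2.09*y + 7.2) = 4.9*y + 9.05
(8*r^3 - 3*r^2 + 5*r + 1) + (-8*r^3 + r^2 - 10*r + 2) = -2*r^2 - 5*r + 3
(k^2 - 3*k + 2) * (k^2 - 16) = k^4 - 3*k^3 - 14*k^2 + 48*k - 32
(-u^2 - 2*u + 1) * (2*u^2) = -2*u^4 - 4*u^3 + 2*u^2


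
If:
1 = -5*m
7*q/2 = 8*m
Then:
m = -1/5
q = -16/35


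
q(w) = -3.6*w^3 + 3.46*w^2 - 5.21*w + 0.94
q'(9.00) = -817.73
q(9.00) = -2390.09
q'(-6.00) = -435.53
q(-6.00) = 934.36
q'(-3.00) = -123.17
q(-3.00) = 144.91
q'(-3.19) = -137.19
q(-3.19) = 169.63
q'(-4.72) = -278.48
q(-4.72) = 481.17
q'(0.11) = -4.58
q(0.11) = 0.40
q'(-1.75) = -50.40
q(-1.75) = 39.95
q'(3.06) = -85.16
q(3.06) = -85.75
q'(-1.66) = -46.46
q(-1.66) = 35.59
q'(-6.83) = -556.28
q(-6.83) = 1344.93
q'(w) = -10.8*w^2 + 6.92*w - 5.21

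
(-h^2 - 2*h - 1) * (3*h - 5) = -3*h^3 - h^2 + 7*h + 5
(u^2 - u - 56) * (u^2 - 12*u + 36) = u^4 - 13*u^3 - 8*u^2 + 636*u - 2016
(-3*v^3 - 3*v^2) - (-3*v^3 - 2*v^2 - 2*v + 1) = -v^2 + 2*v - 1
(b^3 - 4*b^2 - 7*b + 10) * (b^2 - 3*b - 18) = b^5 - 7*b^4 - 13*b^3 + 103*b^2 + 96*b - 180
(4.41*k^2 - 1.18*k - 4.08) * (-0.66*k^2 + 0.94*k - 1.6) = -2.9106*k^4 + 4.9242*k^3 - 5.4724*k^2 - 1.9472*k + 6.528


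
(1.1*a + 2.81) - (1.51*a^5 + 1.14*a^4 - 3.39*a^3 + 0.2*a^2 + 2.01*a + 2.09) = -1.51*a^5 - 1.14*a^4 + 3.39*a^3 - 0.2*a^2 - 0.91*a + 0.72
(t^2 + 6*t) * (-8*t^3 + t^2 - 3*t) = -8*t^5 - 47*t^4 + 3*t^3 - 18*t^2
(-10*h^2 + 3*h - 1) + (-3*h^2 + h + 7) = -13*h^2 + 4*h + 6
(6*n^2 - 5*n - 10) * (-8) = -48*n^2 + 40*n + 80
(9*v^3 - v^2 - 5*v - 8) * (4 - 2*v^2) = -18*v^5 + 2*v^4 + 46*v^3 + 12*v^2 - 20*v - 32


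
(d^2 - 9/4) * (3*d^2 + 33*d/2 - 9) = 3*d^4 + 33*d^3/2 - 63*d^2/4 - 297*d/8 + 81/4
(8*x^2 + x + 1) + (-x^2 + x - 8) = 7*x^2 + 2*x - 7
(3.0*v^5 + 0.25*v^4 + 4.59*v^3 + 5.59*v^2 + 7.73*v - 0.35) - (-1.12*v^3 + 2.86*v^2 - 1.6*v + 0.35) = 3.0*v^5 + 0.25*v^4 + 5.71*v^3 + 2.73*v^2 + 9.33*v - 0.7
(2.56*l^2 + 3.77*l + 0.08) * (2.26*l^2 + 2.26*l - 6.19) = 5.7856*l^4 + 14.3058*l^3 - 7.1454*l^2 - 23.1555*l - 0.4952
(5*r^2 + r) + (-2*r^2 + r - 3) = 3*r^2 + 2*r - 3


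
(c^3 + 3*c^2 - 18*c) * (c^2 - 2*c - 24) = c^5 + c^4 - 48*c^3 - 36*c^2 + 432*c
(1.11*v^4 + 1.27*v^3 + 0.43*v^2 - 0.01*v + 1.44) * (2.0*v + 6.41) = 2.22*v^5 + 9.6551*v^4 + 9.0007*v^3 + 2.7363*v^2 + 2.8159*v + 9.2304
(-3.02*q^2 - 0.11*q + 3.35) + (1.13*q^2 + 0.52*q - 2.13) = -1.89*q^2 + 0.41*q + 1.22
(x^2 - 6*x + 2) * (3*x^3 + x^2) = 3*x^5 - 17*x^4 + 2*x^2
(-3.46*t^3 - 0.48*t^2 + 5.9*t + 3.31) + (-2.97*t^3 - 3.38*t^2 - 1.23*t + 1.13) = -6.43*t^3 - 3.86*t^2 + 4.67*t + 4.44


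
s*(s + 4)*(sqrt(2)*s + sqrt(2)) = sqrt(2)*s^3 + 5*sqrt(2)*s^2 + 4*sqrt(2)*s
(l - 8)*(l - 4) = l^2 - 12*l + 32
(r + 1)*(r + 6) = r^2 + 7*r + 6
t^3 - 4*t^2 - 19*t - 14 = (t - 7)*(t + 1)*(t + 2)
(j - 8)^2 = j^2 - 16*j + 64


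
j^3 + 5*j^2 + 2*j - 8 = (j - 1)*(j + 2)*(j + 4)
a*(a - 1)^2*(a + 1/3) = a^4 - 5*a^3/3 + a^2/3 + a/3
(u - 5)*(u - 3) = u^2 - 8*u + 15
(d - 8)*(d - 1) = d^2 - 9*d + 8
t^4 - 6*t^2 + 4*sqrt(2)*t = t*(t - sqrt(2))^2*(t + 2*sqrt(2))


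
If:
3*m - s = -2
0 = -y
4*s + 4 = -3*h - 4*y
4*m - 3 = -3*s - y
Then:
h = -40/13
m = -3/13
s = 17/13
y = 0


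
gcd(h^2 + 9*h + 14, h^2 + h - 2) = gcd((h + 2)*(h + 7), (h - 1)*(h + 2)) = h + 2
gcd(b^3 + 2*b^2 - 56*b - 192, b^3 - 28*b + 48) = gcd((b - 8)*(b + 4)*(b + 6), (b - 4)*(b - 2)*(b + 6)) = b + 6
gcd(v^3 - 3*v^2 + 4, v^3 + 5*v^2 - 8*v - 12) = v^2 - v - 2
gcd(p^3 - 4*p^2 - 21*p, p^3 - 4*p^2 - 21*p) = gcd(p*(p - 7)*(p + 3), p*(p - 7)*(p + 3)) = p^3 - 4*p^2 - 21*p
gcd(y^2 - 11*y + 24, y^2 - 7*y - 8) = y - 8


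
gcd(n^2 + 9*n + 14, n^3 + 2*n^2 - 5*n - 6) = 1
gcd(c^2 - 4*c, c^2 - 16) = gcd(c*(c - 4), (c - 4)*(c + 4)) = c - 4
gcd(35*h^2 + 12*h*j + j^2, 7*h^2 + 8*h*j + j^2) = 7*h + j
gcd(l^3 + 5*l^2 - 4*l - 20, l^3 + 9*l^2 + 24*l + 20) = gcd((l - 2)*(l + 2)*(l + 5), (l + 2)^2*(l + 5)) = l^2 + 7*l + 10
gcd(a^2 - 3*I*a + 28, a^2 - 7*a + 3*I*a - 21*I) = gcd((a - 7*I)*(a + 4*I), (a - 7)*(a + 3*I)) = 1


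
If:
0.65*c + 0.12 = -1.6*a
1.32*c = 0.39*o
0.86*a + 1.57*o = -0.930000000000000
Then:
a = -0.00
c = -0.17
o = -0.59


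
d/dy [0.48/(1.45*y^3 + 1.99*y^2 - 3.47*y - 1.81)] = (-2.088*y^2 - 1.9104*y + 1.6656)/(1.45*y^3 + 1.99*y^2 - 3.47*y - 1.81)^2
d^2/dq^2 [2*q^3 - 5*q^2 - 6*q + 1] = 12*q - 10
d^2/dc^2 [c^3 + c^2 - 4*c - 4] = 6*c + 2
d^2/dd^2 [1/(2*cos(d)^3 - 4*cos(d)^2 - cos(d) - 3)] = ((cos(d) - 16*cos(2*d) + 9*cos(3*d))*(-2*cos(d)^3 + 4*cos(d)^2 + cos(d) + 3)/2 - 2*(-6*cos(d)^2 + 8*cos(d) + 1)^2*sin(d)^2)/(-2*cos(d)^3 + 4*cos(d)^2 + cos(d) + 3)^3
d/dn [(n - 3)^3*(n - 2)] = (n - 3)^2*(4*n - 9)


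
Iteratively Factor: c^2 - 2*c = (c - 2)*(c)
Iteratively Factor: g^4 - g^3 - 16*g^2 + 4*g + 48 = (g + 3)*(g^3 - 4*g^2 - 4*g + 16) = (g - 4)*(g + 3)*(g^2 - 4) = (g - 4)*(g - 2)*(g + 3)*(g + 2)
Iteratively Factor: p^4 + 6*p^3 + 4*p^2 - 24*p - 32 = (p + 2)*(p^3 + 4*p^2 - 4*p - 16) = (p + 2)*(p + 4)*(p^2 - 4) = (p - 2)*(p + 2)*(p + 4)*(p + 2)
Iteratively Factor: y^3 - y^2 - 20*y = (y)*(y^2 - y - 20) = y*(y + 4)*(y - 5)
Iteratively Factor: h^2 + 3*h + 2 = (h + 2)*(h + 1)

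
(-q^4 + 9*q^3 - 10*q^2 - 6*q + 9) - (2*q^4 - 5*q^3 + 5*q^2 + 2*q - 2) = -3*q^4 + 14*q^3 - 15*q^2 - 8*q + 11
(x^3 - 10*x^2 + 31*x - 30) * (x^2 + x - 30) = x^5 - 9*x^4 - 9*x^3 + 301*x^2 - 960*x + 900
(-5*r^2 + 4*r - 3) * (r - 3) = -5*r^3 + 19*r^2 - 15*r + 9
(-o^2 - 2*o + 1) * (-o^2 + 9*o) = o^4 - 7*o^3 - 19*o^2 + 9*o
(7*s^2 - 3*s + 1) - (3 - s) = 7*s^2 - 2*s - 2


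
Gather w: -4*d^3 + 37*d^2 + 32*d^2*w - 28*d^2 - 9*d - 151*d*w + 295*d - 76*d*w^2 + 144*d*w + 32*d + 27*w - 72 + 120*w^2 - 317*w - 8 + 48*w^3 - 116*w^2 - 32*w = -4*d^3 + 9*d^2 + 318*d + 48*w^3 + w^2*(4 - 76*d) + w*(32*d^2 - 7*d - 322) - 80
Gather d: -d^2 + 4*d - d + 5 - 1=-d^2 + 3*d + 4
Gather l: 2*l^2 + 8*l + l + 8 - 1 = 2*l^2 + 9*l + 7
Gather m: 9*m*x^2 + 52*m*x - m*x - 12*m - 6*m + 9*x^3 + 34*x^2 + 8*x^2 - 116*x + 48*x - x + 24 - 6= m*(9*x^2 + 51*x - 18) + 9*x^3 + 42*x^2 - 69*x + 18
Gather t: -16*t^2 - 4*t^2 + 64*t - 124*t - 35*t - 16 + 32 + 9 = -20*t^2 - 95*t + 25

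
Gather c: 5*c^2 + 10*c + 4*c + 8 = 5*c^2 + 14*c + 8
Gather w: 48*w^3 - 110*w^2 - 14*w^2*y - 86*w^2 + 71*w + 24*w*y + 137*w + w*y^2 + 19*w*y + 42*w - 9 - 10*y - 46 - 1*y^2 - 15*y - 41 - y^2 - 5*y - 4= 48*w^3 + w^2*(-14*y - 196) + w*(y^2 + 43*y + 250) - 2*y^2 - 30*y - 100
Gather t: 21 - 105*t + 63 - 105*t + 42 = 126 - 210*t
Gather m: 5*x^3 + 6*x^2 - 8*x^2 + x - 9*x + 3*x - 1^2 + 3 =5*x^3 - 2*x^2 - 5*x + 2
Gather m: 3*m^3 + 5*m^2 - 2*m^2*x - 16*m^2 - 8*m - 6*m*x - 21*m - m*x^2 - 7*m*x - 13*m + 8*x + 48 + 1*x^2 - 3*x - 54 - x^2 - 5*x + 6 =3*m^3 + m^2*(-2*x - 11) + m*(-x^2 - 13*x - 42)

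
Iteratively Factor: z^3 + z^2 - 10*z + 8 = (z - 1)*(z^2 + 2*z - 8) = (z - 2)*(z - 1)*(z + 4)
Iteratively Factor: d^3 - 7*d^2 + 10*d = (d - 2)*(d^2 - 5*d) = (d - 5)*(d - 2)*(d)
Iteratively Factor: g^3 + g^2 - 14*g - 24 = (g + 3)*(g^2 - 2*g - 8) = (g - 4)*(g + 3)*(g + 2)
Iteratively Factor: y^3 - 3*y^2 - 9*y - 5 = (y + 1)*(y^2 - 4*y - 5) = (y - 5)*(y + 1)*(y + 1)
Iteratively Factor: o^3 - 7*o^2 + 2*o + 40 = (o - 5)*(o^2 - 2*o - 8) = (o - 5)*(o + 2)*(o - 4)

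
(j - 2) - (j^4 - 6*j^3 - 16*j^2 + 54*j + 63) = -j^4 + 6*j^3 + 16*j^2 - 53*j - 65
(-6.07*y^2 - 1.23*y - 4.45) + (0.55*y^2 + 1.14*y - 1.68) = -5.52*y^2 - 0.0900000000000001*y - 6.13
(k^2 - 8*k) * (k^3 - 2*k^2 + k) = k^5 - 10*k^4 + 17*k^3 - 8*k^2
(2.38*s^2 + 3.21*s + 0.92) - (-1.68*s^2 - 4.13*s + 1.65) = 4.06*s^2 + 7.34*s - 0.73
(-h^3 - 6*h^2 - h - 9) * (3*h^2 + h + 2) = -3*h^5 - 19*h^4 - 11*h^3 - 40*h^2 - 11*h - 18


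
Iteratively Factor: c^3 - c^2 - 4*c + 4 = (c - 1)*(c^2 - 4) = (c - 2)*(c - 1)*(c + 2)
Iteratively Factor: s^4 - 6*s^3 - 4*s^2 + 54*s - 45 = (s - 1)*(s^3 - 5*s^2 - 9*s + 45) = (s - 1)*(s + 3)*(s^2 - 8*s + 15) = (s - 3)*(s - 1)*(s + 3)*(s - 5)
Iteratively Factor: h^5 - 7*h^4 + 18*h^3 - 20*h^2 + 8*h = (h - 2)*(h^4 - 5*h^3 + 8*h^2 - 4*h) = h*(h - 2)*(h^3 - 5*h^2 + 8*h - 4) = h*(h - 2)*(h - 1)*(h^2 - 4*h + 4) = h*(h - 2)^2*(h - 1)*(h - 2)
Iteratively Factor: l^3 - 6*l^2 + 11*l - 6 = (l - 1)*(l^2 - 5*l + 6) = (l - 2)*(l - 1)*(l - 3)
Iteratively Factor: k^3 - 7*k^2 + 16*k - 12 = (k - 3)*(k^2 - 4*k + 4) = (k - 3)*(k - 2)*(k - 2)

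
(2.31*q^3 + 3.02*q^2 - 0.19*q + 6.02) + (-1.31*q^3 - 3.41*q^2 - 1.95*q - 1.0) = 1.0*q^3 - 0.39*q^2 - 2.14*q + 5.02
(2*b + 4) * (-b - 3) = -2*b^2 - 10*b - 12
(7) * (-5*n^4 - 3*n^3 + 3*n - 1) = -35*n^4 - 21*n^3 + 21*n - 7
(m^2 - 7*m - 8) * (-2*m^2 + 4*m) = -2*m^4 + 18*m^3 - 12*m^2 - 32*m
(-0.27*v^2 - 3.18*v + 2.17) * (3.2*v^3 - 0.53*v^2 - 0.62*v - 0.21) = -0.864*v^5 - 10.0329*v^4 + 8.7968*v^3 + 0.8782*v^2 - 0.6776*v - 0.4557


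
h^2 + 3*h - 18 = (h - 3)*(h + 6)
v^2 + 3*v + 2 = (v + 1)*(v + 2)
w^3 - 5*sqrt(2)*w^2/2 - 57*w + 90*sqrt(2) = (w - 6*sqrt(2))*(w - 3*sqrt(2)/2)*(w + 5*sqrt(2))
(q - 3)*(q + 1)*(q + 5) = q^3 + 3*q^2 - 13*q - 15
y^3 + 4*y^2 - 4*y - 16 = (y - 2)*(y + 2)*(y + 4)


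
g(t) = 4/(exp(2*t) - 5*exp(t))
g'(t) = 4*(-2*exp(2*t) + 5*exp(t))/(exp(2*t) - 5*exp(t))^2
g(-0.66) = -1.73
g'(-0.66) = 1.53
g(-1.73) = -4.68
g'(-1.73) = 4.51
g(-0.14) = -1.11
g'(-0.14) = 0.88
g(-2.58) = -10.72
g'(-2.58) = 10.56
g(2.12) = 0.14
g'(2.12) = -0.50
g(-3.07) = -17.40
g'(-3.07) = 17.23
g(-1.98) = -5.96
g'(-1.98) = 5.79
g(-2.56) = -10.51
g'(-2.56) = 10.35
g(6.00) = 0.00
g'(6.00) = 0.00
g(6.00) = 0.00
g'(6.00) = 0.00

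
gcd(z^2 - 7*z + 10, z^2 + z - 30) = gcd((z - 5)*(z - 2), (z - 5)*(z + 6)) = z - 5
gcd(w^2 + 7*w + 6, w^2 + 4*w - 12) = w + 6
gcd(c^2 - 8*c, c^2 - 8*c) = c^2 - 8*c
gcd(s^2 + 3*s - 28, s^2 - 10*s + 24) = s - 4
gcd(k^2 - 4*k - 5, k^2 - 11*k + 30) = k - 5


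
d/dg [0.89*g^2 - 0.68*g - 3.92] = 1.78*g - 0.68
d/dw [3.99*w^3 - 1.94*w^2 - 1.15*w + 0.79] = 11.97*w^2 - 3.88*w - 1.15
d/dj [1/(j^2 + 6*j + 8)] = 2*(-j - 3)/(j^2 + 6*j + 8)^2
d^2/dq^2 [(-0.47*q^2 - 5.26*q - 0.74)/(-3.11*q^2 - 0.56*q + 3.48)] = (7.105427357601e-15*q^4 + 100.113388*q^3 + 73.46442*q^2 + 349.300272*q + 48.367024)/(30.080231*q^6 + 16.249128*q^5 - 98.050836*q^4 - 36.188992*q^3 + 109.716048*q^2 + 20.345472*q - 42.144192)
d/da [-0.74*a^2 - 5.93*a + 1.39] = -1.48*a - 5.93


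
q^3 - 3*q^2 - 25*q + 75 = (q - 5)*(q - 3)*(q + 5)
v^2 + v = v*(v + 1)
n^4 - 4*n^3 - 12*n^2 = n^2*(n - 6)*(n + 2)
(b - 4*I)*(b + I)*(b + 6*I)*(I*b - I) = I*b^4 - 3*b^3 - I*b^3 + 3*b^2 + 22*I*b^2 - 24*b - 22*I*b + 24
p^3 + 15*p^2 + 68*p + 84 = (p + 2)*(p + 6)*(p + 7)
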